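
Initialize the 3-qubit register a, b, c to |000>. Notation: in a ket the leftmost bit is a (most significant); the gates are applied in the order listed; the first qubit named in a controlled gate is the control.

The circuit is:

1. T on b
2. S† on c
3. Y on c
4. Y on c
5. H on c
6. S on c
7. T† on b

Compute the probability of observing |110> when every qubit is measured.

The probability of measuring |110> is 0.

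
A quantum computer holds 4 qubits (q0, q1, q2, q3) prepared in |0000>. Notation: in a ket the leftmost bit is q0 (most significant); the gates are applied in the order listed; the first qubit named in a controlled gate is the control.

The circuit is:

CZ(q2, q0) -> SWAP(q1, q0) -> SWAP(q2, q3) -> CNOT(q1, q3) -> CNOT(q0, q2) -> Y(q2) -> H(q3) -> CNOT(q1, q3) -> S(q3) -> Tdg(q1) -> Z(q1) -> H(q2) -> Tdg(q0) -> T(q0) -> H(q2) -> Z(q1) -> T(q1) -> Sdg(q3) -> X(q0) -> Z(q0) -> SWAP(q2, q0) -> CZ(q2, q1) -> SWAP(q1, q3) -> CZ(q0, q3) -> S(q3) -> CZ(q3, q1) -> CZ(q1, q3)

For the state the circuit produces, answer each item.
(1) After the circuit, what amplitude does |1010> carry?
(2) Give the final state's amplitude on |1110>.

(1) The final state's coefficient on |1010> equals -sqrt(2)*I/2. Key observation: gates 10-17 undo each other exactly, leaving only the rest of the circuit to track.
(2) The amplitude on |1110> is -sqrt(2)*I/2.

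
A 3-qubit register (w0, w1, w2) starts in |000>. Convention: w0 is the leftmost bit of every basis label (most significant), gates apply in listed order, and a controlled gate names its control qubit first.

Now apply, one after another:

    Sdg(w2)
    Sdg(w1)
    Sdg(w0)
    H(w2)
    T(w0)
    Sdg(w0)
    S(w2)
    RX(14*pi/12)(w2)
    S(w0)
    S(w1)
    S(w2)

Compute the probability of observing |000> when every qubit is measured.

A full measurement returns |000> with probability 1/4.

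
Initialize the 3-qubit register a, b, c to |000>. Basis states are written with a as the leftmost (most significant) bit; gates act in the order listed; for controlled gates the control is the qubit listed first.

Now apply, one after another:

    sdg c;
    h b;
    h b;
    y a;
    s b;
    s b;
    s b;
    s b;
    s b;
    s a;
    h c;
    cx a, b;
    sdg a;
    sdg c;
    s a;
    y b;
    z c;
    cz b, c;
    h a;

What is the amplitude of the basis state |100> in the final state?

The final state's coefficient on |100> equals -I/2. Key observation: steps 5-8 multiply out to the identity, so the circuit reduces to the remaining gates.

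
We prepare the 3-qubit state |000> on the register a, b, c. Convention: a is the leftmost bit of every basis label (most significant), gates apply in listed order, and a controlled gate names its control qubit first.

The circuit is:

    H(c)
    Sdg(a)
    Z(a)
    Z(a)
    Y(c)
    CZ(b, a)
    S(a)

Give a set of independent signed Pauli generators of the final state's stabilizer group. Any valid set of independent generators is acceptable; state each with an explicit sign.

One valid set of independent stabilizer generators is -IIX, +ZII, +IZI (any independent generating set of the same group is equally correct).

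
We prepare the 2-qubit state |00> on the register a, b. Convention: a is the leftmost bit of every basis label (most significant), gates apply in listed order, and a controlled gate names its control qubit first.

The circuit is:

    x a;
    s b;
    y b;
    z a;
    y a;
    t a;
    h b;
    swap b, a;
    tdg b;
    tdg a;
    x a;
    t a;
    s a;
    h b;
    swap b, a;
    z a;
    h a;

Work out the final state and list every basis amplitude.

After the circuit, the state carries amplitude 0 on |00>, 0 on |01>, -sqrt(2)*exp(3*I*pi/4)/2 on |10>, -sqrt(2)*exp(3*I*pi/4)/2 on |11>.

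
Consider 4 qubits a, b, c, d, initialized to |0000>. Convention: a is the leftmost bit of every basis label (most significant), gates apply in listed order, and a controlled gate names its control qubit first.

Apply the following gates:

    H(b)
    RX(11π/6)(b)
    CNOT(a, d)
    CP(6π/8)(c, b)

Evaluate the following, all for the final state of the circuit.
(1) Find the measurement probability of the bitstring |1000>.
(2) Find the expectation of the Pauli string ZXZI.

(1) A full measurement returns |1000> with probability 0.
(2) The expectation value of ZXZI is 1.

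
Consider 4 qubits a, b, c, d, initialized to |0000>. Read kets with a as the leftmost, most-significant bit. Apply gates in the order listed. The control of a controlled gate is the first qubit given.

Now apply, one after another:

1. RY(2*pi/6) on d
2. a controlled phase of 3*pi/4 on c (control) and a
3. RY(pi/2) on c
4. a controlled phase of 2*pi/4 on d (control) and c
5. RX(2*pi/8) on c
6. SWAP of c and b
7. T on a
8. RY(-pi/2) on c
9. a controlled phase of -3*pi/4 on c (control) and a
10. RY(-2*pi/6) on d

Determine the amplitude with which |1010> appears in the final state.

The amplitude on |1010> is 0.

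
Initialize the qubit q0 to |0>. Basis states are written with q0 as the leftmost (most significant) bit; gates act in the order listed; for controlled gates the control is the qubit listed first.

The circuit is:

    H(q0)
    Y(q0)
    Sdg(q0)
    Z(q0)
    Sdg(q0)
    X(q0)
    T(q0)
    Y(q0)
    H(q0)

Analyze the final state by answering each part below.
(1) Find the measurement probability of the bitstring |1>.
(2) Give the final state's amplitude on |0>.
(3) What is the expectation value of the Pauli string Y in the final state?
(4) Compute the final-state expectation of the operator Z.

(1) Outcome |1> occurs with probability 1/2 - sqrt(2)/4.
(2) |0> carries amplitude -1/2 - exp(I*pi/4)/2 in the final state.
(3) The observable Y averages to sqrt(2)/2.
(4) In the final state, Z has expectation sqrt(2)/2.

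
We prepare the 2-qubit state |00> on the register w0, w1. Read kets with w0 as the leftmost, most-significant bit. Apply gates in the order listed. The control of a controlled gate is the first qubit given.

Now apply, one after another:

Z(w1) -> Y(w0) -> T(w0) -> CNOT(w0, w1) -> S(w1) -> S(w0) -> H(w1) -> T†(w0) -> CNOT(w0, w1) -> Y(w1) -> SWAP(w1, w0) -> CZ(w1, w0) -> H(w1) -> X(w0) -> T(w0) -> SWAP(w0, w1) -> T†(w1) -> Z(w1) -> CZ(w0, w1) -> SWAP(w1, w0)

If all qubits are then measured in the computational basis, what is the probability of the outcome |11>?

A full measurement returns |11> with probability 1/4.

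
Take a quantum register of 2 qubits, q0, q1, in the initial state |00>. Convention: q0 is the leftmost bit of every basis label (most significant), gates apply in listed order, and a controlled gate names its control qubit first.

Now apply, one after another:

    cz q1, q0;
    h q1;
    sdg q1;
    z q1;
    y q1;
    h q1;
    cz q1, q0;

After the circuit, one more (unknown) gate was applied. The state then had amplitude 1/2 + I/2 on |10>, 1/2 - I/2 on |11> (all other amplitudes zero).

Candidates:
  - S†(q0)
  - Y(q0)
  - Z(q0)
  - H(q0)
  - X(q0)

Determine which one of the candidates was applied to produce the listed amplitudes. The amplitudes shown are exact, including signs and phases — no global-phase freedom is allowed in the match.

The applied gate was X(q0).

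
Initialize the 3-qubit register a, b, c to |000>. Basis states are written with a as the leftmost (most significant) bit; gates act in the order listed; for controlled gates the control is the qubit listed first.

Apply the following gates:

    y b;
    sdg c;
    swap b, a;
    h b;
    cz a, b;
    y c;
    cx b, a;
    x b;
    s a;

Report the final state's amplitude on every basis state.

The final amplitudes are sqrt(2)/2 on |001>, -sqrt(2)*I/2 on |111>, and 0 on every other basis state.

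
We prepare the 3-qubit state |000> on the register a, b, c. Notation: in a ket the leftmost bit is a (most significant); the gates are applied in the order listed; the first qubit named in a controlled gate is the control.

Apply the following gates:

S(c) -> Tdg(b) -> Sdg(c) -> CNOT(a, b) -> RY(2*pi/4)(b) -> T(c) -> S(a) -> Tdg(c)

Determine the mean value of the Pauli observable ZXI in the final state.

In the final state, ZXI has expectation 1.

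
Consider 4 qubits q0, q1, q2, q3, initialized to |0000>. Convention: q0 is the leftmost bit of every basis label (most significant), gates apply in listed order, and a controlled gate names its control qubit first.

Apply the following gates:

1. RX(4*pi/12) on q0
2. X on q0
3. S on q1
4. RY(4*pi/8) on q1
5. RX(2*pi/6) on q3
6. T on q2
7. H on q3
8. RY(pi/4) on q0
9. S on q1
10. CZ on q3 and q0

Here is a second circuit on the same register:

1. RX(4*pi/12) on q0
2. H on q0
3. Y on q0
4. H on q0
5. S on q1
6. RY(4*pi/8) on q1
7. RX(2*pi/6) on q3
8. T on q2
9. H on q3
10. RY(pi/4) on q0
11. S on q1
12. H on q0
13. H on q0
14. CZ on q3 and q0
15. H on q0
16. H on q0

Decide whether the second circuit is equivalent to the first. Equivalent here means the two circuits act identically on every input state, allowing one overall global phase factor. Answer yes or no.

No — the two circuits implement different unitaries, even allowing a global phase.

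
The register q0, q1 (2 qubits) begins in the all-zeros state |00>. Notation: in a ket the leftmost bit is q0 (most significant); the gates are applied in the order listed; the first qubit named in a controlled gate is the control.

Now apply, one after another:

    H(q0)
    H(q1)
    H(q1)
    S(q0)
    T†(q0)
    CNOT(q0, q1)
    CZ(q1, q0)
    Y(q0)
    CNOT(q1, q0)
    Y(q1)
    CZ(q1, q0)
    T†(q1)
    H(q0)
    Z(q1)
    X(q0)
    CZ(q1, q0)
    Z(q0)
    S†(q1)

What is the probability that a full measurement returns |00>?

The probability of measuring |00> is 1/4.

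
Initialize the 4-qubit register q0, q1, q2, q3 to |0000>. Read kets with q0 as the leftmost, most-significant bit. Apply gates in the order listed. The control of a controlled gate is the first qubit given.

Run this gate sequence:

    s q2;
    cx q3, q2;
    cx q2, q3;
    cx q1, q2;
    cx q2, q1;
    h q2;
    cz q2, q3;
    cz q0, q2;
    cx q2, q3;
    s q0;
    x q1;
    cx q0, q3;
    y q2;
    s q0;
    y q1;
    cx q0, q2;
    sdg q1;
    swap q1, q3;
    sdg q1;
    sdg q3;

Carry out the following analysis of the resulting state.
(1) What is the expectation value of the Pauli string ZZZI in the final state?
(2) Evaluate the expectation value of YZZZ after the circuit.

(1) The expectation value of ZZZI is -1.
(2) The observable YZZZ averages to 0.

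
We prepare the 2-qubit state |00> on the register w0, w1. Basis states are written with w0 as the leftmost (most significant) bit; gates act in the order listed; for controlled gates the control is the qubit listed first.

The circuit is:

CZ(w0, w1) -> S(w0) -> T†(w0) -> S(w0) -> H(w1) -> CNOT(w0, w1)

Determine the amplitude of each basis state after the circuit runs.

The resulting statevector has amplitude sqrt(2)/2 on |00>, sqrt(2)/2 on |01>, 0 on |10>, 0 on |11>.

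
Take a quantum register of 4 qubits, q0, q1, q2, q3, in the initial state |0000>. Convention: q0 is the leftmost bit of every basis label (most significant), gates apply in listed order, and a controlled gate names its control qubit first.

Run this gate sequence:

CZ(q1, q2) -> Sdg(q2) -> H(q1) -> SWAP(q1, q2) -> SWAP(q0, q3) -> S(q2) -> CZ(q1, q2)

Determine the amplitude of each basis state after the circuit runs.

After the circuit, the state carries amplitude sqrt(2)/2 on |0000>, sqrt(2)*I/2 on |0010>, and 0 on every other basis state.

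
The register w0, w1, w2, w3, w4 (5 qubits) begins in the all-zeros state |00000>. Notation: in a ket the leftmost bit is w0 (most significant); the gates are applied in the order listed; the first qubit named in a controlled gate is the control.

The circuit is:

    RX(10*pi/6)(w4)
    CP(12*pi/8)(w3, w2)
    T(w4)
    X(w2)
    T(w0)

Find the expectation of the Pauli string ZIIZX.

In the final state, ZIIZX has expectation -sqrt(6)/4.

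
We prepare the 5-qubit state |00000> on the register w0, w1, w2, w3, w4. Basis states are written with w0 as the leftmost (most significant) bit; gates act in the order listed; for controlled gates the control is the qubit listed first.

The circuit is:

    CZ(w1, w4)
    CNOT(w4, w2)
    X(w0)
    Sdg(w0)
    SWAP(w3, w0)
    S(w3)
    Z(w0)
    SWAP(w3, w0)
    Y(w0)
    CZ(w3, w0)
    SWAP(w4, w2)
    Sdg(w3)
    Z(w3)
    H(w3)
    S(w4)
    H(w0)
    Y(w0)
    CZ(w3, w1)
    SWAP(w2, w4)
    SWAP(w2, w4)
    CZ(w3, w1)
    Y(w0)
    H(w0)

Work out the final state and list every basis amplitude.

The resulting statevector has amplitude -sqrt(2)*I/2 on |00000>, -sqrt(2)*I/2 on |00010>, and 0 on every other basis state.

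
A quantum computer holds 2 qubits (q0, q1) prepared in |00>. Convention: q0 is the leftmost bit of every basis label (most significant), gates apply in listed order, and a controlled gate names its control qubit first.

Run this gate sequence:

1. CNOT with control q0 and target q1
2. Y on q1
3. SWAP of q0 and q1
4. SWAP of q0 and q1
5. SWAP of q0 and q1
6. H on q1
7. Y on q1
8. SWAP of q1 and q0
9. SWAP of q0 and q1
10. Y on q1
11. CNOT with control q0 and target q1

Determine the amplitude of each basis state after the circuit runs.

The final amplitudes are 0 on |00>, 0 on |01>, sqrt(2)*I/2 on |10>, sqrt(2)*I/2 on |11>.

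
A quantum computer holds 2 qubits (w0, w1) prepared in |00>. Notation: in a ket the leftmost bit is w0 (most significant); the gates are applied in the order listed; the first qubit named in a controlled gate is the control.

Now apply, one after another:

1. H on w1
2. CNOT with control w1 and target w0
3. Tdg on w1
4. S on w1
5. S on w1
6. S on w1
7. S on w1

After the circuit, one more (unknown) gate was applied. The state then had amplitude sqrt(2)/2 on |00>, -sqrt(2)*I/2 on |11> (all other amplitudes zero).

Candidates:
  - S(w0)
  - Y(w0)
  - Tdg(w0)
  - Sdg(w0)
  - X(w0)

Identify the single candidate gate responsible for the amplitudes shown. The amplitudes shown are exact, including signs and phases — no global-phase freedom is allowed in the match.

It was Tdg(w0) that produced the state shown. Key observation: gates 4-7 undo each other exactly, leaving only the rest of the circuit to track.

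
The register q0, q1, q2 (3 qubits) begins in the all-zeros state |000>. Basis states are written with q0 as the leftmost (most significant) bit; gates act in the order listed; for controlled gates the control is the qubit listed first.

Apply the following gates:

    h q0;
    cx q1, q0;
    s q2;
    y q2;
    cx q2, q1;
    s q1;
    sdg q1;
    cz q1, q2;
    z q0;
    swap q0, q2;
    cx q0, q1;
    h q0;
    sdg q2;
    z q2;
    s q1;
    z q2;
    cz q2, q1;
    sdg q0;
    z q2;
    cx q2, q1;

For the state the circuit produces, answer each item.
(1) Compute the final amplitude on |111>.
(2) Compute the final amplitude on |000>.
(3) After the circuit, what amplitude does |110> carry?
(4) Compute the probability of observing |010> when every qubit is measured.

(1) The amplitude on |111> is -I/2.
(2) The amplitude on |000> is -I/2.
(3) The final state's coefficient on |110> equals 0.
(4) The probability of measuring |010> is 0.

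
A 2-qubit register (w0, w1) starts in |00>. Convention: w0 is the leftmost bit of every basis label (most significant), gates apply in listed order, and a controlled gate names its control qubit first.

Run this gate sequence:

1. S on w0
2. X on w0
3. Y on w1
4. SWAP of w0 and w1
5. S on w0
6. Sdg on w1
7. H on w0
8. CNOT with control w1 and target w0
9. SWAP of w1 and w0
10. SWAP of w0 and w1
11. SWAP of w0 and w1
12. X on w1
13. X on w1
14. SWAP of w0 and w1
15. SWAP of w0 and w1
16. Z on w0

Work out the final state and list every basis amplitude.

The resulting statevector has amplitude 0 on |00>, 0 on |01>, sqrt(2)*I/2 on |10>, -sqrt(2)*I/2 on |11>. Key observation: steps 10-15 multiply out to the identity, so the circuit reduces to the remaining gates.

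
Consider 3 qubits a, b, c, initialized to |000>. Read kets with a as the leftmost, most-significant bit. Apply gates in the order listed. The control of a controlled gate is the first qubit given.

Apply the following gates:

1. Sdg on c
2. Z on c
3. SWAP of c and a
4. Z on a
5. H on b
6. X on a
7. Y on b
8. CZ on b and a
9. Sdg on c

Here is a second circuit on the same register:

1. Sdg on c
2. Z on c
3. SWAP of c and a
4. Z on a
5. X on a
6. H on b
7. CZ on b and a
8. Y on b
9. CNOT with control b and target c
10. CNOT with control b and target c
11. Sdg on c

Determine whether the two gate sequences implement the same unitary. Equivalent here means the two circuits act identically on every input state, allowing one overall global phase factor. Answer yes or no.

No: there is an input state on which the two circuits produce genuinely different outputs (not merely differing by a phase).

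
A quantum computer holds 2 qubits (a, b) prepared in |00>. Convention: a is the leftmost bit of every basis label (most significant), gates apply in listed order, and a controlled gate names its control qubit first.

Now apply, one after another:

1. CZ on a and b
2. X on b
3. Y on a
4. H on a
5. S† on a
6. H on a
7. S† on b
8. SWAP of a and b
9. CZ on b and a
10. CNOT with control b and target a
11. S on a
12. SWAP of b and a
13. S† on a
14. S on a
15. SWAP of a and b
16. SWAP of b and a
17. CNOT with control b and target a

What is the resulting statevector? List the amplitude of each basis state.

The final amplitudes are 0 on |00>, 0 on |01>, -1/2 + I/2 on |10>, -1/2 + I/2 on |11>.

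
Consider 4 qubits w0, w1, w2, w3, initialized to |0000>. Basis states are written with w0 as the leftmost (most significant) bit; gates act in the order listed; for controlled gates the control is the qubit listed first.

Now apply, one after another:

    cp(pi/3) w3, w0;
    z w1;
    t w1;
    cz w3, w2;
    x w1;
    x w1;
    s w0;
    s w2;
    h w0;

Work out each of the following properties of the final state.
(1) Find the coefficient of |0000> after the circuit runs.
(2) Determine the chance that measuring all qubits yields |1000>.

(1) |0000> carries amplitude sqrt(2)/2 in the final state.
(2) Outcome |1000> occurs with probability 1/2.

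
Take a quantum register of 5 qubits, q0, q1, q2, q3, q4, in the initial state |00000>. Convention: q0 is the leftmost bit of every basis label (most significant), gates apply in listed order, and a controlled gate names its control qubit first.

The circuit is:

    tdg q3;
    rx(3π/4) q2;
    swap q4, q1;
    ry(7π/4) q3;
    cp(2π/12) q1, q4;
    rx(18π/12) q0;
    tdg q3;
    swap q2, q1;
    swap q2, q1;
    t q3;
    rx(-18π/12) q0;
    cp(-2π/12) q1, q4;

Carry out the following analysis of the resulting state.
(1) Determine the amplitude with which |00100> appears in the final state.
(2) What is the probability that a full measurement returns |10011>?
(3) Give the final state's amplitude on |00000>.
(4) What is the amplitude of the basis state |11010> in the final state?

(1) The final state's coefficient on |00100> equals I*(sqrt(2) + 2)/4. Key observation: the block from step 5 through step 12 cancels to the identity and can be dropped.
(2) The probability of measuring |10011> is 0.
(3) The amplitude on |00000> is -sqrt(2)/4.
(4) |11010> carries amplitude 0 in the final state.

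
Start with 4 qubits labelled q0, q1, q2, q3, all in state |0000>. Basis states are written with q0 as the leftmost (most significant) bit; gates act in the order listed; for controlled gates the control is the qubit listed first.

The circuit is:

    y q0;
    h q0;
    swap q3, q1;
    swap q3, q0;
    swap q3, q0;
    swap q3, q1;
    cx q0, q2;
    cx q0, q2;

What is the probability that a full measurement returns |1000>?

Outcome |1000> occurs with probability 1/2. Key observation: steps 3-6 multiply out to the identity, so the circuit reduces to the remaining gates.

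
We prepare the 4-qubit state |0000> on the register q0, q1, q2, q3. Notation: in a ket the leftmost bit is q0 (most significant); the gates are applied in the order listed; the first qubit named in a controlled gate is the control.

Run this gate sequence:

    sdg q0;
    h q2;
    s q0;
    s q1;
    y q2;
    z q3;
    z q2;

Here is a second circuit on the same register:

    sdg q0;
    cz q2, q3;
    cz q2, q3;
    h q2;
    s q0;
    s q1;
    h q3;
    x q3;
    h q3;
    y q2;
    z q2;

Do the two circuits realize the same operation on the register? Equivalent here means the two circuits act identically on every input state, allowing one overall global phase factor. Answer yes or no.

Yes, they are equivalent — the unitaries differ by at most a global phase.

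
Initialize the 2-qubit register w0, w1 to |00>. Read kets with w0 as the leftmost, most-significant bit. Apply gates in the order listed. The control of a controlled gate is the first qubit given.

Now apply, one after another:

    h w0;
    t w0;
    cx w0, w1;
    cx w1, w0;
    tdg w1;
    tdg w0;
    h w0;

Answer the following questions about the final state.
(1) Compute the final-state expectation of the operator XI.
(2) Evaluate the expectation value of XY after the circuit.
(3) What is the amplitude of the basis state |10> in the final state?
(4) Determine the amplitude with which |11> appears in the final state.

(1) In the final state, XI has expectation 1.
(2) In the final state, XY has expectation 0.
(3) |10> carries amplitude 1/2 in the final state.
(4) The amplitude on |11> is 1/2.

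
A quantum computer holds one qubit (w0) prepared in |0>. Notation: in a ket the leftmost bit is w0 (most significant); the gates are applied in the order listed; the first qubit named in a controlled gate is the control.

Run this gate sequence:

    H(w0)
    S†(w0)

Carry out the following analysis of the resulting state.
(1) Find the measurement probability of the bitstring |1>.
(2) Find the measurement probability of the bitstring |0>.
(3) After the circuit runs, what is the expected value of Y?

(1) The probability of measuring |1> is 1/2.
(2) A full measurement returns |0> with probability 1/2.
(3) The observable Y averages to -1.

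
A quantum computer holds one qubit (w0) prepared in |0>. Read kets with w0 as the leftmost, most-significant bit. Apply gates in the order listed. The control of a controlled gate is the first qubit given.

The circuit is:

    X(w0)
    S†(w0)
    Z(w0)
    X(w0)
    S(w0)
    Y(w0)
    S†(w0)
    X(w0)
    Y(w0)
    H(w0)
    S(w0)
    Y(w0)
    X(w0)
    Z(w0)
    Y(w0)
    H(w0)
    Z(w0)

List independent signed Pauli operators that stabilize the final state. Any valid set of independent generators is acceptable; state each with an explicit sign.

The stabilizer group can be generated by -Y, among other valid generating sets.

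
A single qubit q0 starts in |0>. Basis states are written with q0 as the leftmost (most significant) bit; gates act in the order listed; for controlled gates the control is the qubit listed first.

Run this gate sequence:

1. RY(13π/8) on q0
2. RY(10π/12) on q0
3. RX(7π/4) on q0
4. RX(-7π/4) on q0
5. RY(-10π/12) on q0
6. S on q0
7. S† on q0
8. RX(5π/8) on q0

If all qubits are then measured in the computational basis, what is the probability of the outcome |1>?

A full measurement returns |1> with probability 3/4 - sqrt(2)/8.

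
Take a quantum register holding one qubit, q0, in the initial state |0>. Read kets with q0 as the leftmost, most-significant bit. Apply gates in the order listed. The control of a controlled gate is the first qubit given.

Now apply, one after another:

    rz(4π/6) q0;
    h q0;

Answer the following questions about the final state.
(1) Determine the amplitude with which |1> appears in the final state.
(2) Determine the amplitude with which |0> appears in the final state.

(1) |1> carries amplitude -sqrt(2)*exp(2*I*pi/3)/2 in the final state.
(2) The final state's coefficient on |0> equals -sqrt(2)*exp(2*I*pi/3)/2.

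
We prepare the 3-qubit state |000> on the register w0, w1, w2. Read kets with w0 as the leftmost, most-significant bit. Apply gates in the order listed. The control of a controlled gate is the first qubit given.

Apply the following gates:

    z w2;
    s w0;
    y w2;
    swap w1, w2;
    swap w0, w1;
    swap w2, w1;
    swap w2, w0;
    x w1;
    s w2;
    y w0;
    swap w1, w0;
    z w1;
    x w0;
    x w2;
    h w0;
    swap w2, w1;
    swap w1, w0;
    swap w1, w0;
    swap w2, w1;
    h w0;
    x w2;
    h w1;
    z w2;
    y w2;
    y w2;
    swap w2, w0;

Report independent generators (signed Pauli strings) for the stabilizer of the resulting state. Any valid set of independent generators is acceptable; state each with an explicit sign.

The stabilizer group can be generated by -IXI, -ZII, +IIZ, among other valid generating sets. Key observation: steps 14-21 multiply out to the identity, so the circuit reduces to the remaining gates.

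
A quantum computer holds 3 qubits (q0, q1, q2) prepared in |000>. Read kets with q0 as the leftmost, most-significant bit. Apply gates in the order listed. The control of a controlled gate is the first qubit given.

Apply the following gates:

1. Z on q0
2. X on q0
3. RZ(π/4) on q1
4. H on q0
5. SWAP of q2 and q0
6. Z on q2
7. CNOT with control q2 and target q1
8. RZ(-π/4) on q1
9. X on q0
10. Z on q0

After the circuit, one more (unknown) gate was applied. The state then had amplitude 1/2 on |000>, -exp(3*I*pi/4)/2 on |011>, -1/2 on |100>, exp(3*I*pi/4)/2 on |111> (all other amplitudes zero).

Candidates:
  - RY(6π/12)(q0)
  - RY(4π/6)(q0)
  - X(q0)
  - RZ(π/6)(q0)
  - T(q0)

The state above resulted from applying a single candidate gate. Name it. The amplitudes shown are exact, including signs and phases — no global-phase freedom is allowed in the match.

The applied gate was RY(6π/12)(q0).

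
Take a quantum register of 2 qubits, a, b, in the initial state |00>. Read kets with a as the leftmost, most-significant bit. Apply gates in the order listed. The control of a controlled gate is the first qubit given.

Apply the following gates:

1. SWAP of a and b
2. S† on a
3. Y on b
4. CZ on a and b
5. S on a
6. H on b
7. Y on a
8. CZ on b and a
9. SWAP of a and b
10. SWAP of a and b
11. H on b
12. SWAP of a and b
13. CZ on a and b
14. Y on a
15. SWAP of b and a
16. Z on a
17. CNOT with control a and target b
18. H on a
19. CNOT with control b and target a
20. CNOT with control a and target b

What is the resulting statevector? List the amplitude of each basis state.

The resulting statevector has amplitude sqrt(2)*I/2 on |00>, 0 on |01>, 0 on |10>, -sqrt(2)*I/2 on |11>.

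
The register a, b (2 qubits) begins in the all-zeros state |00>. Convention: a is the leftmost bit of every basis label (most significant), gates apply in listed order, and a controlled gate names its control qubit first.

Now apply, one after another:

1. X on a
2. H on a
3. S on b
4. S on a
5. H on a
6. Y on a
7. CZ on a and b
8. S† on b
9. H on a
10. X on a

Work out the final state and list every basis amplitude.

The final amplitudes are -sqrt(2)*I/2 on |00>, 0 on |01>, sqrt(2)/2 on |10>, 0 on |11>.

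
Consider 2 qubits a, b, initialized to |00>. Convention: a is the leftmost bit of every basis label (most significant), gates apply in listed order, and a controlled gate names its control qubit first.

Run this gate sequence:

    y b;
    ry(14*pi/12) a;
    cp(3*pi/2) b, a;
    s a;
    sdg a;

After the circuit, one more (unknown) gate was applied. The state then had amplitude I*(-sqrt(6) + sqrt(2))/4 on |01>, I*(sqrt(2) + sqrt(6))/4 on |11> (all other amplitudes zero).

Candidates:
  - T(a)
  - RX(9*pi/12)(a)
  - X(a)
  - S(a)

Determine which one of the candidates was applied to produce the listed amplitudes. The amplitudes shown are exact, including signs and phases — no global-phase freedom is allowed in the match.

The unique candidate consistent with the amplitudes is S(a). Key observation: gates 4-5 undo each other exactly, leaving only the rest of the circuit to track.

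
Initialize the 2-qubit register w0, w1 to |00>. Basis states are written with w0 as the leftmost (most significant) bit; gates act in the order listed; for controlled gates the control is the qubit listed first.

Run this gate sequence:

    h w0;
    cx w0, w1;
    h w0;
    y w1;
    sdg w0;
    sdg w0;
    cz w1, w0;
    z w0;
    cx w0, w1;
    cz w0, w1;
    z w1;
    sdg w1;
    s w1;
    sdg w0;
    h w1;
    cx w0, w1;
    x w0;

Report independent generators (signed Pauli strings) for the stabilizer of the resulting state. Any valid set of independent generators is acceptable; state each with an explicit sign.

The stabilizer group can be generated by +YI, +IZ, among other valid generating sets.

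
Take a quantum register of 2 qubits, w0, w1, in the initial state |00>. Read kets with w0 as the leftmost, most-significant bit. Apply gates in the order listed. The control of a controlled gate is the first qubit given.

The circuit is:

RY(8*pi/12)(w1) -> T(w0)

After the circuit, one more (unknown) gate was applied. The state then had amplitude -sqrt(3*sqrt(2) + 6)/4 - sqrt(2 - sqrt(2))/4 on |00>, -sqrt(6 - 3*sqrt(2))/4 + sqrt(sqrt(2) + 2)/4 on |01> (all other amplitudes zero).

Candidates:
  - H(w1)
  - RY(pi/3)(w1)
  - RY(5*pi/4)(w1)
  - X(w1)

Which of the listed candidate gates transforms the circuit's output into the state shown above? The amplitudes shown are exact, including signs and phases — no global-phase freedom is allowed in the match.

The unique candidate consistent with the amplitudes is RY(5*pi/4)(w1).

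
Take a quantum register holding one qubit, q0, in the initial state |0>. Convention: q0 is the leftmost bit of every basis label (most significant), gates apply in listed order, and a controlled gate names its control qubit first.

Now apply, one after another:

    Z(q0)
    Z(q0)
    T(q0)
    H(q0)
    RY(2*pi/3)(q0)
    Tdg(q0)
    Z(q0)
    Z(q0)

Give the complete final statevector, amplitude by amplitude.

After the circuit, the state carries amplitude -sqrt(6)/4 + sqrt(2)/4 on |0>, (-sqrt(6) - sqrt(2))*exp(3*I*pi/4)/4 on |1>.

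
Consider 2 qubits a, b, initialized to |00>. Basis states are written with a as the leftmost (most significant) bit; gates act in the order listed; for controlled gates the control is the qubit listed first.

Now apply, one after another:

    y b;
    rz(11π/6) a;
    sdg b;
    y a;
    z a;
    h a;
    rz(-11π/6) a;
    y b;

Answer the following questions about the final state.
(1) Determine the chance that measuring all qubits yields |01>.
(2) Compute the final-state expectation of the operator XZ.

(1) A full measurement returns |01> with probability 0.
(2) The observable XZ averages to -sqrt(3)/2.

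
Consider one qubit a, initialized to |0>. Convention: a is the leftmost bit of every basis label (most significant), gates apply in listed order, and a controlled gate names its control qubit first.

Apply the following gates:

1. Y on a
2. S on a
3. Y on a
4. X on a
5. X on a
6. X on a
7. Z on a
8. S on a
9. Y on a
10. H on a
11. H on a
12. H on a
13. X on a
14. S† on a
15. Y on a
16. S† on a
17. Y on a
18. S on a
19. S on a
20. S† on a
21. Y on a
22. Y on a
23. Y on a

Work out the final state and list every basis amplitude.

The final amplitudes are -sqrt(2)/2 on |0>, -sqrt(2)*I/2 on |1>.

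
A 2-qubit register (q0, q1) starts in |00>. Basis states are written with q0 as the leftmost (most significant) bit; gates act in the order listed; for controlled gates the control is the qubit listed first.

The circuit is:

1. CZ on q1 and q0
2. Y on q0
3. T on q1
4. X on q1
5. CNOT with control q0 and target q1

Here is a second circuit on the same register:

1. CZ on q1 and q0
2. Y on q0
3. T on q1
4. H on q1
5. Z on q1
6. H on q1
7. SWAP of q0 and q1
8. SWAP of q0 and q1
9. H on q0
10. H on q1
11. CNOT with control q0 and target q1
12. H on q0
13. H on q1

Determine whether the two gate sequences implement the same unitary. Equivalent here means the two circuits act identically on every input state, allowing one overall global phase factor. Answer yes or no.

No — the two circuits implement different unitaries, even allowing a global phase.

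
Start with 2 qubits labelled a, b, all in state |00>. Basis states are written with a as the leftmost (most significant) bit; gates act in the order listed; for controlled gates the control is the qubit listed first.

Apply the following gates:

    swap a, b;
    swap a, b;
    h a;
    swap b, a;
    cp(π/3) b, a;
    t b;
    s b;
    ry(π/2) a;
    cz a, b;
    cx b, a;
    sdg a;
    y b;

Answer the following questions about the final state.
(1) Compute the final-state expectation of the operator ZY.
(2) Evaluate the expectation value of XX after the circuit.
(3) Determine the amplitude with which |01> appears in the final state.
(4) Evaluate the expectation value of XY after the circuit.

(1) The observable ZY averages to -sqrt(2)/2. Key observation: gates 1-2 undo each other exactly, leaving only the rest of the circuit to track.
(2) The expectation value of XX is -sqrt(2)/2.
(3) The final state's coefficient on |01> equals I/2.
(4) In the final state, XY has expectation sqrt(2)/2.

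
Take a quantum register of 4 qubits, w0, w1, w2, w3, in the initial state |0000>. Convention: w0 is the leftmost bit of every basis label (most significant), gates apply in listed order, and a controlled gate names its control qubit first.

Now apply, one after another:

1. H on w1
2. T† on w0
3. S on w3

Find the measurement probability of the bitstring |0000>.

A full measurement returns |0000> with probability 1/2.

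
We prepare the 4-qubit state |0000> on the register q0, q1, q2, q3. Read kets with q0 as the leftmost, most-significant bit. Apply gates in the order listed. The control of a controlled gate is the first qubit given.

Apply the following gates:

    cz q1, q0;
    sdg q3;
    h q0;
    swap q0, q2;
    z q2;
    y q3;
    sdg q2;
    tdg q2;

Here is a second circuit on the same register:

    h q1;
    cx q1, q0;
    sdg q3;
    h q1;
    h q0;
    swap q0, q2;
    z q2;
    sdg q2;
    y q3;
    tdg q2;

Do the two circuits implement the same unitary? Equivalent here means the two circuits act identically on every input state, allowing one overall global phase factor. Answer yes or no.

No — the two circuits implement different unitaries, even allowing a global phase.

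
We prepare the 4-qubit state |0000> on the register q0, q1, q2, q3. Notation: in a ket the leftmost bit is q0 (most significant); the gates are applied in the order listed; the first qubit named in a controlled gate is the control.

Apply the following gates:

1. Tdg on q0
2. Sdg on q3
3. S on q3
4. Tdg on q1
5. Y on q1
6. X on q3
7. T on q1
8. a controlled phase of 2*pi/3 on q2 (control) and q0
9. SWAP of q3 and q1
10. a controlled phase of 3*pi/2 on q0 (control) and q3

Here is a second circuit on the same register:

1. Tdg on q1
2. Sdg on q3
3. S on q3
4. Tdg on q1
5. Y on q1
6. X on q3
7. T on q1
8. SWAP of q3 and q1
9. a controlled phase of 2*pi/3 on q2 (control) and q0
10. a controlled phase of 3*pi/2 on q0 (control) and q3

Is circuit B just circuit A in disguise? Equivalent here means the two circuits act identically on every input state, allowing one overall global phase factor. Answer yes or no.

No, they are not equivalent — no single phase factor reconciles the two unitaries.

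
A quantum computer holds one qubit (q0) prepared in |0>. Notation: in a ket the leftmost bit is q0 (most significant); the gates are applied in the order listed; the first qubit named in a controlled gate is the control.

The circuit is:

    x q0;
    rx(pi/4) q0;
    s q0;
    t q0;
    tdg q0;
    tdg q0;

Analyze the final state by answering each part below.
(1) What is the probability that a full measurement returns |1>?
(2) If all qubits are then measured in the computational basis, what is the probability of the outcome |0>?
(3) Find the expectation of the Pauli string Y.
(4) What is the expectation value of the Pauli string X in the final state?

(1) The probability of measuring |1> is sqrt(2)/4 + 1/2.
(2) A full measurement returns |0> with probability 1/2 - sqrt(2)/4.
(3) The observable Y averages to 1/2.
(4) In the final state, X has expectation -1/2.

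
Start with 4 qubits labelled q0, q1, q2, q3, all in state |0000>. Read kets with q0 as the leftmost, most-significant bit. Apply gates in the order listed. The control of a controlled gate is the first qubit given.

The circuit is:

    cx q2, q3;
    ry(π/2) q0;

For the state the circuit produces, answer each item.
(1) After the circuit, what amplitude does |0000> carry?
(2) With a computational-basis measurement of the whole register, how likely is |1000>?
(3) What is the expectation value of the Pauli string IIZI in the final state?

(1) The amplitude on |0000> is sqrt(2)/2.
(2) A full measurement returns |1000> with probability 1/2.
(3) The expectation value of IIZI is 1.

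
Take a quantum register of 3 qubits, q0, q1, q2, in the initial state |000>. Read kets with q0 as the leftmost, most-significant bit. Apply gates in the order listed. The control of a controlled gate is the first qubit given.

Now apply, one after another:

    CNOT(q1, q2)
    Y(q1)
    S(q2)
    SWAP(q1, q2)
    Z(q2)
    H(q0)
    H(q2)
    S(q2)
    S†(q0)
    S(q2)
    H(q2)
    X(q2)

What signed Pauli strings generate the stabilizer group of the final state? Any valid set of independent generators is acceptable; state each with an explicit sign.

One valid set of independent stabilizer generators is -YII, +IZI, -IIZ (any independent generating set of the same group is equally correct).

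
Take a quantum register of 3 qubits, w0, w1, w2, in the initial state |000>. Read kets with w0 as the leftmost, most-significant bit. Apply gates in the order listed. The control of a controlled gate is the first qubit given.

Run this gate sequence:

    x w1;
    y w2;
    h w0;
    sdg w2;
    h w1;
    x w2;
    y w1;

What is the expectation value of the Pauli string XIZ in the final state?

The observable XIZ averages to 1.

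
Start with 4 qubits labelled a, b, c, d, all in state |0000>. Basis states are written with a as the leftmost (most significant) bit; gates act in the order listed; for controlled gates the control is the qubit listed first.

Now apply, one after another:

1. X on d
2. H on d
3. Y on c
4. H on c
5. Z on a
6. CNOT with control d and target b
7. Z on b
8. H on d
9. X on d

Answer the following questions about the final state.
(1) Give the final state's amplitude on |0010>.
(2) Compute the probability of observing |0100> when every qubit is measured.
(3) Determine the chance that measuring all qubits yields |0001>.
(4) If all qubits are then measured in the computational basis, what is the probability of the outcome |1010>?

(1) |0010> carries amplitude -sqrt(2)*I/4 in the final state.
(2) The probability of measuring |0100> is 1/8.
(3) The probability of measuring |0001> is 1/8.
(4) The probability of measuring |1010> is 0.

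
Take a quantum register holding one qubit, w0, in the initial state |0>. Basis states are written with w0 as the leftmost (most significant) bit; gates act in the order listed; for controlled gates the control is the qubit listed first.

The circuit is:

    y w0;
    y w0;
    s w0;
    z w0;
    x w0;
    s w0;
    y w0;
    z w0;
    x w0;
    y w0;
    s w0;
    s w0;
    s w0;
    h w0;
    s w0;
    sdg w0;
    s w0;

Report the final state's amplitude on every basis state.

After the circuit, the state carries amplitude -sqrt(2)*I/2 on |0>, sqrt(2)/2 on |1>.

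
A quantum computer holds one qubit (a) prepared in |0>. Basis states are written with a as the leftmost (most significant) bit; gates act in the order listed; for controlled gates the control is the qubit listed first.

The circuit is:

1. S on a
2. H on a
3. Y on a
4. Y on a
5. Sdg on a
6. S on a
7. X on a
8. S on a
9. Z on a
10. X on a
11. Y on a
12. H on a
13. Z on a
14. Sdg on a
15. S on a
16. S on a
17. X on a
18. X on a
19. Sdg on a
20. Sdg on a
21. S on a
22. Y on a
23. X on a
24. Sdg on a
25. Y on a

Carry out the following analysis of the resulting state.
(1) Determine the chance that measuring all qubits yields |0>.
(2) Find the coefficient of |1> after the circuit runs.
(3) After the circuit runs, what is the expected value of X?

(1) The probability of measuring |0> is 1/2.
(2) The final state's coefficient on |1> equals -1/2 + I/2.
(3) In the final state, X has expectation 1.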